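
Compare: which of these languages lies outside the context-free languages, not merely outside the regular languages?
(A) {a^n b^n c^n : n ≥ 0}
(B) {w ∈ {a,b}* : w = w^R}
(A) {a^n b^n c^n : n ≥ 0}

(A) {a^n b^n c^n : n ≥ 0} requires the CFL pumping lemma.

- {w ∈ {a,b}* : w = w^R} is context-free (but not regular)
  • Can be shown non-regular with the regular pumping lemma
  • After pumping, the string is no longer symmetric

- {a^n b^n c^n : n ≥ 0} is NOT context-free
  • Requires the CFL pumping lemma to prove
  • Cannot maintain three equal counts simultaneously

The CFL pumping lemma is "stronger" in that it can prove non-membership
in the larger class of context-free languages.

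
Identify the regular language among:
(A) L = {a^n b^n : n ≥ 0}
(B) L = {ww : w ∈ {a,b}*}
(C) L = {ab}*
(C) {ab}*

(C) L = {ab}* is regular.

This can be recognized by a finite automaton (DFA/NFA).
Regular expressions like {ab}* define regular languages.

The other choices are not regular:
- {ww : w ∈ {a,b}*}: After pumping, the two halves no longer match
- {a^n b^n : n ≥ 0}: After pumping, the number of a's and b's become unequal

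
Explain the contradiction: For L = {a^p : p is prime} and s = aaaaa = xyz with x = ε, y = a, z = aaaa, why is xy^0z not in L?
xy⁰z = aaaa ∉ L

Pumping with i = 0 replaces y = a by y⁰ = ε:
- Original: s = xyz = aaaaa; aaaaa has length 5, which is prime, so it is in L
- Pumped: xy⁰z = ε · ε · aaaa = aaaa
- aaaa has length 4 = 2 × 2, which is not prime, so it is not in L

The pumping lemma would require xy⁰z ∈ L, so this decomposition yields a contradiction.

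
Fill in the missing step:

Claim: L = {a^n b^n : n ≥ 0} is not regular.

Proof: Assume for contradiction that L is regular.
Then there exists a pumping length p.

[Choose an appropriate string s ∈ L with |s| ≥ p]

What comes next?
s = a^p b^p

This string is in L (has equal a's and b's) and has length 2p ≥ p.
Any decomposition xyz with |xy| ≤ p means y consists only of a's,
so pumping will unbalance the counts.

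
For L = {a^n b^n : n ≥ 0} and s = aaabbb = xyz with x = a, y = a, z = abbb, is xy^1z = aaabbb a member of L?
Yes

xy¹z = a · a · abbb = aaabbb.
aaabbb = a^3 b^3 has equal counts (3 = 3), so it is in L.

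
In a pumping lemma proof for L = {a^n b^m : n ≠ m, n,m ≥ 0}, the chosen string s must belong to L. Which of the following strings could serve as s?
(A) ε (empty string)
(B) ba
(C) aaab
(C) aaab

The pumping lemma is applied to a string s that lies in L, so first check membership of each option:
- (A) ε = a^0 b^0 has n = m = 0, so it is not in L ✗
- (B) ba has an a after a b, so it is not of the form a^n b^m and is not in L ✗
- (C) aaab = a^3 b^1 with 3 ≠ 1, so it is in L ✓

Only (C) aaab is in L, so it is the only candidate that could play the role of s.
(In a complete proof one picks s in terms of the pumping length p so that |s| ≥ p is guaranteed; a fixed string like aaab illustrates the shape of such an s.)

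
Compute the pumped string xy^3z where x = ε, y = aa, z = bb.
aaaaaabb

Given x = '', y = 'aa', z = 'bb' and i = 3:

xy^3z = x + y·y·...·y (3 times) + z
       = '' + 'aa'^3 + 'bb'
       = '' + 'aaaaaa' + 'bb'
       = 'aaaaaabb'

The pumped string is 'aaaaaabb' with length 8.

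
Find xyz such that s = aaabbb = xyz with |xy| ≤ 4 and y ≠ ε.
x = '', y = 'aaa', z = 'bbb'

For s = aaabbb and p = 4, one valid decomposition is:
- x = '' (length 0)
- y = 'aaa' (length 3)
- z = 'bbb' (length 3)

Verification:
- xyz = '' + 'aaa' + 'bbb' = aaabbb ✓
- |xy| = 3 ≤ 4 ✓
- |y| = 3 > 0 ✓

All pumping lemma constraints are satisfied.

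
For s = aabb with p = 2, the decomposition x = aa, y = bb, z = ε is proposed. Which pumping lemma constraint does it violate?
Violated: |xy| ≤ p

The decomposition x = aa, y = bb, z = ε for s = aabb with p = 2
violates the constraint: |xy| ≤ p

|xy| = |aabb| = 4 > 2 = p. The decomposition puts too many characters in xy.

Pumping lemma constraints:
1. xyz = s (decomposition is valid)
2. |xy| ≤ p
3. |y| > 0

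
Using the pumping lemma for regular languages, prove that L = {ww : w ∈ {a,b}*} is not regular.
Assume for contradiction that L is regular, and let p ≥ 1 be the pumping length given by the pumping lemma.
Choose s = a^p b a^p b. Then s ∈ L (take w = a^p b) and |s| = 2p + 2 ≥ p.
By the pumping lemma, s = xyz for some x, y, z with |xy| ≤ p, |y| ≥ 1, and xy^i z ∈ L for every i ≥ 0.
Since |xy| ≤ p and the first p symbols of s are all a's, y = a^k for some k with 1 ≤ k ≤ p.

Take i = 2: t = xy²z = a^(p + k) b a^p b.
Suppose t = uu for some string u. The string t contains exactly two b's and ends in b, so u contains exactly one b and ends in b; hence u = a^j b for some j, and uu = a^j b a^j b. Comparing with t = a^(p + k) b a^p b forces j = p + k (first block) and j = p (second block), which is impossible since k ≥ 1. So t ∉ L.

This contradicts the pumping lemma, which requires xy^i z ∈ L for all i ≥ 0.
Hence L = {ww : w ∈ {a,b}*} is not regular. ∎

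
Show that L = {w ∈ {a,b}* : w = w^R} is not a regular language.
Assume for contradiction that L is regular, and let p ≥ 1 be the pumping length given by the pumping lemma.
Choose s = a^p b a^p. Then s ∈ L (it reads the same in both directions) and |s| = 2p + 1 ≥ p.
By the pumping lemma, s = xyz for some x, y, z with |xy| ≤ p, |y| ≥ 1, and xy^i z ∈ L for every i ≥ 0.
Since |xy| ≤ p and the first p symbols of s are all a's, y = a^k for some k with 1 ≤ k ≤ p.

Take i = 2: xy²z = a^(p + k) b a^p.
Its reversal is a^p b a^(p + k). These differ because the block of a's before the unique b has length p + k in one and p in the other, and p + k ≠ p since k ≥ 1. So xy²z is not a palindrome, i.e. xy²z ∉ L.

This contradicts the pumping lemma, which requires xy^i z ∈ L for all i ≥ 0.
Hence L = {w ∈ {a,b}* : w = w^R} is not regular. ∎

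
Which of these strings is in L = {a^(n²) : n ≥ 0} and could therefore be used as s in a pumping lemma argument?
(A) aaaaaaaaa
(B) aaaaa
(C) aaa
(A) aaaaaaaaa

The pumping lemma is applied to a string s that lies in L, so first check membership of each option:
- (A) aaaaaaaaa has length 9 = 3², a perfect square, so it is in L ✓
- (B) aaaaa has length 5, strictly between 2² = 4 and 3² = 9, so it is not in L ✗
- (C) aaa has length 3, strictly between 1² = 1 and 2² = 4, so it is not in L ✗

Only (A) aaaaaaaaa is in L, so it is the only candidate that could play the role of s.
(In a complete proof one picks s in terms of the pumping length p so that |s| ≥ p is guaranteed; a fixed string like aaaaaaaaa illustrates the shape of such an s.)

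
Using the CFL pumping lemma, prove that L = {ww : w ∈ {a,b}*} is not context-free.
Assume for contradiction that L is context-free, and let p ≥ 1 be the pumping length given by the pumping lemma for CFLs.
Choose s = a^p b^p a^p b^p. Then s ∈ L (take w = a^p b^p) and |s| = 4p ≥ p.
By the CFL pumping lemma, s = uvxyz for some u, v, x, y, z with |vxy| ≤ p, |vy| ≥ 1, and uv^i xy^i z ∈ L for every i ≥ 0.

Write s as four blocks A₁ B₁ A₂ B₂ with A₁ = A₂ = a^p and B₁ = B₂ = b^p. Since |vxy| ≤ p, the window vxy lies inside at most two adjacent blocks. Take i = 0 and let t = uxz, so |t| = 4p − |vy| with 1 ≤ |vy| ≤ p. If |t| is odd, t ∉ L immediately, so assume |vy| is even (hence |vy| ≥ 2) and |t|/2 = 2p − |vy|/2, which satisfies p ≤ |t|/2 ≤ 2p − 1.

Case 1 (vxy inside A₁B₁): t = a^(p−j) b^(p−l) a^p b^p with j + l = |vy|. The second half of t has length < 2p, so it is a suffix of the trailing a^p b^p and ends in b; the first half is a^(p−j) b^(p−l) a^((j+l)/2), which ends in a because (j+l)/2 ≥ 1. The halves differ, so t ∉ L.

Case 2 (vxy inside B₁A₂, straddling the middle): t = a^p b^(p−j) a^(p−l) b^p with j + l = |vy|. If t = ww, then w is a prefix of t of length ≥ p, so w begins with a^p; and w is a suffix of t of length ≥ p, so w ends with b^p. That forces |w| ≥ 2p, contradicting |w| = |t|/2 ≤ 2p − 1. So t ∉ L.

Case 3 (vxy inside A₂B₂): t = a^p b^p a^(p−j) b^(p−l) with j + l = |vy|. The first half of t is a prefix of a^p b^p, so it begins with a; the second half is b^((j+l)/2) a^(p−j) b^(p−l), which begins with b. The halves differ, so t ∉ L.

In every case uv⁰xy⁰z = uxz ∉ L.

This contradicts the CFL pumping lemma, which requires uv^i xy^i z ∈ L for all i ≥ 0.
Hence L = {ww : w ∈ {a,b}*} is not context-free. ∎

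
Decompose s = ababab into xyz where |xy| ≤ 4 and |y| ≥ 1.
x = 'a', y = 'ba', z = 'bab'

For s = ababab and p = 4, one valid decomposition is:
- x = 'a' (length 1)
- y = 'ba' (length 2)
- z = 'bab' (length 3)

Verification:
- xyz = 'a' + 'ba' + 'bab' = ababab ✓
- |xy| = 3 ≤ 4 ✓
- |y| = 2 > 0 ✓

All pumping lemma constraints are satisfied.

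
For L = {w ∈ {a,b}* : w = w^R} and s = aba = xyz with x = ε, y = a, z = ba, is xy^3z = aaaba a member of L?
No

xy³z = ε · aaa · ba = aaaba.
aaaba reversed is abaaa ≠ aaaba, so it is not a palindrome and is not in L.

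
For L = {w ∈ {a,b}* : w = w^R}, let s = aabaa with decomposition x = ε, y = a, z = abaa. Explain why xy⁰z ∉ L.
xy⁰z = abaa ∉ L

Pumping with i = 0 replaces y = a by y⁰ = ε:
- Original: s = xyz = aabaa; aabaa reversed is aabaa, the same string, so it is a palindrome and is in L
- Pumped: xy⁰z = ε · ε · abaa = abaa
- abaa reversed is aaba ≠ abaa, so it is not a palindrome and is not in L

The pumping lemma would require xy⁰z ∈ L, so this decomposition yields a contradiction.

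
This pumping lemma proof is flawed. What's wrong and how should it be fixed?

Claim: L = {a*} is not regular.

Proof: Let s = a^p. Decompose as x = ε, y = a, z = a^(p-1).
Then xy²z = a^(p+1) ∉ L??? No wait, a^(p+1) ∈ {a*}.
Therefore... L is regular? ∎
Error: The proof attempts to show a*  is not regular, but a* IS regular!

Correction: a* is a regular language (recognized by a simple DFA with one accepting state and self-loop on 'a'). The pumping lemma can only prove non-regularity, not regularity. For regular languages, pumping always works.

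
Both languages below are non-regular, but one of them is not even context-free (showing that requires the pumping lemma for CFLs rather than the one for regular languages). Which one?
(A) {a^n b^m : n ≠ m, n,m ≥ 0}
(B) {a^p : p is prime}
(B) {a^p : p is prime}

(B) {a^p : p is prime} requires the CFL pumping lemma.

- {a^n b^m : n ≠ m, n,m ≥ 0} is context-free (but not regular)
  • Can be shown non-regular with the regular pumping lemma
  • After pumping a's, we can make n = m

- {a^p : p is prime} is NOT context-free
  • Requires the CFL pumping lemma to prove
  • The CFL pumping lemma also fails because prime gaps are unbounded

The CFL pumping lemma is "stronger" in that it can prove non-membership
in the larger class of context-free languages.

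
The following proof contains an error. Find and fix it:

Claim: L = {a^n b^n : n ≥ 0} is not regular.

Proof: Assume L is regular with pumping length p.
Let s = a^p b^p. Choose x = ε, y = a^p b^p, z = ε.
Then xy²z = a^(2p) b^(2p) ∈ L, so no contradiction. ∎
Error: The decomposition violates |xy| ≤ p. With y = a^p b^p, |xy| = |y| = 2p > p. (The proof also miscomputes xy²z, which would be a^p b^p a^p b^p rather than a^(2p) b^(2p), and it wrongly treats one harmless decomposition as settling the matter — the prover does not get to choose the decomposition.)

Correction: The pumping lemma requires |xy| ≤ p, and the argument must handle every decomposition satisfying |xy| ≤ p, |y| ≥ 1. Since s starts with p a's, any such y consists only of a's, say y = a^k with k ≥ 1. Then xy²z = a^(p+k) b^p has unequal numbers of a's and b's, so xy²z ∉ L — the required contradiction.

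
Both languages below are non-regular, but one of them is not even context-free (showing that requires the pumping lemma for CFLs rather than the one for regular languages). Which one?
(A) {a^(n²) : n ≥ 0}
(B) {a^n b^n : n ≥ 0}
(A) {a^(n²) : n ≥ 0}

(A) {a^(n²) : n ≥ 0} requires the CFL pumping lemma.

- {a^n b^n : n ≥ 0} is context-free (but not regular)
  • Can be shown non-regular with the regular pumping lemma
  • After pumping, the number of a's and b's become unequal

- {a^(n²) : n ≥ 0} is NOT context-free
  • Requires the CFL pumping lemma to prove
  • Gaps between squares grow unboundedly

The CFL pumping lemma is "stronger" in that it can prove non-membership
in the larger class of context-free languages.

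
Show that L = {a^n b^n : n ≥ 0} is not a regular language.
Assume for contradiction that L is regular, and let p ≥ 1 be the pumping length given by the pumping lemma.
Choose s = a^p b^p. Then s ∈ L and |s| = 2p ≥ p.
By the pumping lemma, s = xyz for some x, y, z with |xy| ≤ p, |y| ≥ 1, and xy^i z ∈ L for every i ≥ 0.
Since |xy| ≤ p and the first p symbols of s are all a's, we must have y = a^k for some k with 1 ≤ k ≤ p.

Take i = 3: xy³z = a^(p + 2k) b^p.
This string has p + 2k a's but p b's, and p + 2k > p because k ≥ 1. So xy³z ∉ L.

This contradicts the pumping lemma, which requires xy^i z ∈ L for all i ≥ 0.
Hence L = {a^n b^n : n ≥ 0} is not regular. ∎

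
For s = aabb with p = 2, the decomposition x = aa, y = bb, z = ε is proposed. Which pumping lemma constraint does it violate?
Violated: |xy| ≤ p

The decomposition x = aa, y = bb, z = ε for s = aabb with p = 2
violates the constraint: |xy| ≤ p

|xy| = |aabb| = 4 > 2 = p. The decomposition puts too many characters in xy.

Pumping lemma constraints:
1. xyz = s (decomposition is valid)
2. |xy| ≤ p
3. |y| > 0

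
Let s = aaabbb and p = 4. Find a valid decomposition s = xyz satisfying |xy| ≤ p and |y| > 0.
x = 'a', y = 'aab', z = 'bb'

For s = aaabbb and p = 4, one valid decomposition is:
- x = 'a' (length 1)
- y = 'aab' (length 3)
- z = 'bb' (length 2)

Verification:
- xyz = 'a' + 'aab' + 'bb' = aaabbb ✓
- |xy| = 4 ≤ 4 ✓
- |y| = 3 > 0 ✓

All pumping lemma constraints are satisfied.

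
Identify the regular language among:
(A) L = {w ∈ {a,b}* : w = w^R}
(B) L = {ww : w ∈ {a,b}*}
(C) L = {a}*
(C) {a}*

(C) L = {a}* is regular.

This can be recognized by a finite automaton (DFA/NFA).
Regular expressions like {a}* define regular languages.

The other choices are not regular:
- {w ∈ {a,b}* : w = w^R}: After pumping, the string is no longer symmetric
- {ww : w ∈ {a,b}*}: After pumping, the two halves no longer match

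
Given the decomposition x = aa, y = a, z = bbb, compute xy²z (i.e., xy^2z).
aaaabbb

Given x = 'aa', y = 'a', z = 'bbb' and i = 2:

xy^2z = x + y·y·...·y (2 times) + z
       = 'aa' + 'a'^2 + 'bbb'
       = 'aa' + 'aa' + 'bbb'
       = 'aaaabbb'

The pumped string is 'aaaabbb' with length 7.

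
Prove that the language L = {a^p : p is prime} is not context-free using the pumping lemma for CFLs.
Assume for contradiction that L is context-free, and let p ≥ 1 be the pumping length given by the pumping lemma for CFLs.
Choose a prime q with q ≥ p and let s = a^q. Then s ∈ L and |s| = q ≥ p.
By the CFL pumping lemma, s = uvxyz for some u, v, x, y, z with |vxy| ≤ p, |vy| ≥ 1, and uv^i xy^i z ∈ L for every i ≥ 0.
All symbols are a's, so only lengths matter: let k = |vy|, with 1 ≤ k ≤ p. Then |uv^i xy^i z| = q + (i − 1)k.

Take i = q + 1: the length is q + qk = q(k + 1).
Both factors satisfy q ≥ 2 and k + 1 ≥ 2, so q(k + 1) is composite and uv^(q+1) xy^(q+1) z ∉ L.

This contradicts the CFL pumping lemma, which requires uv^i xy^i z ∈ L for all i ≥ 0.
Hence L = {a^p : p is prime} is not context-free. ∎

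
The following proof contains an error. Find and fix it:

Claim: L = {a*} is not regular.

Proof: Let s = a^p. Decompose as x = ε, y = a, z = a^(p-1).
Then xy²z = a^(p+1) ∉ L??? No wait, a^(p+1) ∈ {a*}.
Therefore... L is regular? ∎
Error: The proof attempts to show a*  is not regular, but a* IS regular!

Correction: a* is a regular language (recognized by a simple DFA with one accepting state and self-loop on 'a'). The pumping lemma can only prove non-regularity, not regularity. For regular languages, pumping always works.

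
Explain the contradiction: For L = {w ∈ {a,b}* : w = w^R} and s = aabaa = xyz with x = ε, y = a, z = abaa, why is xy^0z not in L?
xy⁰z = abaa ∉ L

Pumping with i = 0 replaces y = a by y⁰ = ε:
- Original: s = xyz = aabaa; aabaa reversed is aabaa, the same string, so it is a palindrome and is in L
- Pumped: xy⁰z = ε · ε · abaa = abaa
- abaa reversed is aaba ≠ abaa, so it is not a palindrome and is not in L

The pumping lemma would require xy⁰z ∈ L, so this decomposition yields a contradiction.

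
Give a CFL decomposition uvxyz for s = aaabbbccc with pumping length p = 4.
u='aa', v='a', x='bb', y='b', z='ccc'

For s = aaabbbccc with pumping length p = 4:

One valid decomposition:
- u = 'aa'
- v = 'a'
- x = 'bb'
- y = 'b'
- z = 'ccc'

Verification:
- uvxyz = 'aa' + 'a' + 'bb' + 'b' + 'ccc' = aaabbbccc ✓
- |vxy| = |'abbb'| = 4 ≤ 4 ✓
- |vy| = |'ab'| = 2 > 0 ✓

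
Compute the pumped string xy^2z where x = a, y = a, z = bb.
aaabb

Given x = 'a', y = 'a', z = 'bb' and i = 2:

xy^2z = x + y·y·...·y (2 times) + z
       = 'a' + 'a'^2 + 'bb'
       = 'a' + 'aa' + 'bb'
       = 'aaabb'

The pumped string is 'aaabb' with length 5.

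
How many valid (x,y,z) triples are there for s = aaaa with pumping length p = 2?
3

For s = 'aaaa' with pumping length p = 2:

Constraints: |xy| ≤ 2, |y| > 0

Valid decompositions (|xy| ≤ p, |y| ≥ 1):
  • x='', y='a', z='aaa'
  • x='a', y='a', z='aa'
  • x='', y='aa', z='aa'

Total count: 3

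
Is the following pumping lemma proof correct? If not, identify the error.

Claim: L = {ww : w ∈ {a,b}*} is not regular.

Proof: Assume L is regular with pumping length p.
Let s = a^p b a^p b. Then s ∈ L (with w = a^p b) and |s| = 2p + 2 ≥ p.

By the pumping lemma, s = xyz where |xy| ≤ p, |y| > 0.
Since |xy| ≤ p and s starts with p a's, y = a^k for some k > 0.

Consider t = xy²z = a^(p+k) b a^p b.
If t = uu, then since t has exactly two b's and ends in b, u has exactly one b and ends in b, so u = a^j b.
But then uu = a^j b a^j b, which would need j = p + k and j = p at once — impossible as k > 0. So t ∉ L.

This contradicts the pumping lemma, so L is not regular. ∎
The proof is correct.

This proof is valid because:
1. s = a^p b a^p b is in L and is chosen in terms of p, so |s| ≥ p holds for every p
2. The decomposition analysis is correct: |xy| ≤ p forces y to lie inside the leading a's
3. The contradiction is valid: the argument shows a^(p+k) b a^p b cannot be split into two equal halves
4. The conclusion follows logically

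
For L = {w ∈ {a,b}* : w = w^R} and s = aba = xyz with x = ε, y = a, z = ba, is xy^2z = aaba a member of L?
No

xy²z = ε · aa · ba = aaba.
aaba reversed is abaa ≠ aaba, so it is not a palindrome and is not in L.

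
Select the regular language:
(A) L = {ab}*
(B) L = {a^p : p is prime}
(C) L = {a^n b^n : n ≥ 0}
(A) {ab}*

(A) L = {ab}* is regular.

This can be recognized by a finite automaton (DFA/NFA).
Regular expressions like {ab}* define regular languages.

The other choices are not regular:
- {a^n b^n : n ≥ 0}: After pumping, the number of a's and b's become unequal
- {a^p : p is prime}: After pumping, the length becomes composite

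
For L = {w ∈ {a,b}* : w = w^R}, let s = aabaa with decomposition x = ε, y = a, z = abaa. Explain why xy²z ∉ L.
xy²z = aaabaa ∉ L

Pumping with i = 2 replaces y = a by y² = aa:
- Original: s = xyz = aabaa; aabaa reversed is aabaa, the same string, so it is a palindrome and is in L
- Pumped: xy²z = ε · aa · abaa = aaabaa
- aaabaa reversed is aabaaa ≠ aaabaa, so it is not a palindrome and is not in L

The pumping lemma would require xy²z ∈ L, so this decomposition yields a contradiction.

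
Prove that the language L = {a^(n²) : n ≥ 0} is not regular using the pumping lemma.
Assume for contradiction that L is regular, and let p ≥ 1 be the pumping length given by the pumping lemma.
Choose s = a^(p²). Then s ∈ L and |s| = p² ≥ p.
By the pumping lemma, s = xyz for some x, y, z with |xy| ≤ p, |y| ≥ 1, and xy^i z ∈ L for every i ≥ 0.
Here y = a^k for some k with 1 ≤ k ≤ |xy| ≤ p.

Take i = 2: |xy²z| = p² + k.
Now p² < p² + k ≤ p² + p < p² + 2p + 1 = (p + 1)².
So |xy²z| lies strictly between the consecutive squares p² and (p + 1)², hence is not a perfect square, and xy²z ∉ L.

This contradicts the pumping lemma, which requires xy^i z ∈ L for all i ≥ 0.
Hence L = {a^(n²) : n ≥ 0} is not regular. ∎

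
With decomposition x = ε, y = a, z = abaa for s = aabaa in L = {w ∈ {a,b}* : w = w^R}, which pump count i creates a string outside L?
i = 0

xy⁰z = ε · ε · abaa = abaa; abaa reversed is aaba ≠ abaa, so it is not a palindrome and is not in L.
(Other choices also work, e.g. i = 2, 3; only i = 1 is guaranteed to stay in L since xy¹z = s.)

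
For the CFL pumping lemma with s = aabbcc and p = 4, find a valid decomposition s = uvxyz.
u='a', v='a', x='bb', y='c', z='c'

For s = aabbcc with pumping length p = 4:

One valid decomposition:
- u = 'a'
- v = 'a'
- x = 'bb'
- y = 'c'
- z = 'c'

Verification:
- uvxyz = 'a' + 'a' + 'bb' + 'c' + 'c' = aabbcc ✓
- |vxy| = |'abbc'| = 4 ≤ 4 ✓
- |vy| = |'ac'| = 2 > 0 ✓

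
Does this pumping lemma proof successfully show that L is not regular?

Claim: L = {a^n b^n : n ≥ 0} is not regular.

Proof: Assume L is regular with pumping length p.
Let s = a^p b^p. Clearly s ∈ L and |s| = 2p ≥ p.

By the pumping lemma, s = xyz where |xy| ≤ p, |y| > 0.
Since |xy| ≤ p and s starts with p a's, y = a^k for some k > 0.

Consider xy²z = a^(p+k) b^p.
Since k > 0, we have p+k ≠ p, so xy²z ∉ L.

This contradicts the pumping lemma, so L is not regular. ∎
The proof is correct.

This proof is valid because:
1. The string s = a^p b^p is correctly in L
2. The decomposition analysis is correct: y must consist only of a's
3. The contradiction is valid: pumping increases a's but not b's
4. The conclusion follows logically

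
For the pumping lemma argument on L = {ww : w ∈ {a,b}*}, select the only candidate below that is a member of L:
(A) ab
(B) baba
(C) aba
(B) baba

The pumping lemma is applied to a string s that lies in L, so first check membership of each option:
- (A) ab has length 2; its halves are a and b, which differ, so it is not in L ✗
- (B) baba splits into halves ba · ba, which are equal, so it is in L (w = ba) ✓
- (C) aba has odd length 3, so it cannot be written as ww and is not in L ✗

Only (B) baba is in L, so it is the only candidate that could play the role of s.
(In a complete proof one picks s in terms of the pumping length p so that |s| ≥ p is guaranteed; a fixed string like baba illustrates the shape of such an s.)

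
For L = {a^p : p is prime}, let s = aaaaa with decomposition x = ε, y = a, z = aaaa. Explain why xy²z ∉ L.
xy²z = aaaaaa ∉ L

Pumping with i = 2 replaces y = a by y² = aa:
- Original: s = xyz = aaaaa; aaaaa has length 5, which is prime, so it is in L
- Pumped: xy²z = ε · aa · aaaa = aaaaaa
- aaaaaa has length 6 = 2 × 3, which is not prime, so it is not in L

The pumping lemma would require xy²z ∈ L, so this decomposition yields a contradiction.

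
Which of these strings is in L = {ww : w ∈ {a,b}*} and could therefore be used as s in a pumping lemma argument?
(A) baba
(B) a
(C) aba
(A) baba

The pumping lemma is applied to a string s that lies in L, so first check membership of each option:
- (A) baba splits into halves ba · ba, which are equal, so it is in L (w = ba) ✓
- (B) a has odd length 1, so it cannot be written as ww and is not in L ✗
- (C) aba has odd length 3, so it cannot be written as ww and is not in L ✗

Only (A) baba is in L, so it is the only candidate that could play the role of s.
(In a complete proof one picks s in terms of the pumping length p so that |s| ≥ p is guaranteed; a fixed string like baba illustrates the shape of such an s.)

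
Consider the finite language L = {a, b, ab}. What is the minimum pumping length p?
p = 3

For a finite language L, the pumping lemma holds vacuously if p > max|s| for s ∈ L.

The longest string in L = {a, b, ab} has length 2.
If p = 3, then no string s ∈ L has |s| ≥ p, so the condition is vacuously true.

The minimum pumping length is p = 3.

Why no smaller p works: for any p ≤ 2, the longest string s ∈ L has |s| = 2 ≥ p, so it would
have to be pumpable; but pumping up (i = 2, 3, ...) produces ever longer strings, which cannot all lie in the
finite language L. So the pumping property fails for every p ≤ 2.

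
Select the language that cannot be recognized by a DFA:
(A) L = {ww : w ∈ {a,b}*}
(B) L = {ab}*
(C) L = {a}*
(A) {ww : w ∈ {a,b}*}

(A) L = {ww : w ∈ {a,b}*} is NOT regular.

The pumping lemma can be used to prove this:
After pumping, the two halves no longer match

The other languages are regular because they can be recognized by finite automata.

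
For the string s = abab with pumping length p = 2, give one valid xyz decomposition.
x = '', y = 'ab', z = 'ab'

For s = abab and p = 2, one valid decomposition is:
- x = '' (length 0)
- y = 'ab' (length 2)
- z = 'ab' (length 2)

Verification:
- xyz = '' + 'ab' + 'ab' = abab ✓
- |xy| = 2 ≤ 2 ✓
- |y| = 2 > 0 ✓

All pumping lemma constraints are satisfied.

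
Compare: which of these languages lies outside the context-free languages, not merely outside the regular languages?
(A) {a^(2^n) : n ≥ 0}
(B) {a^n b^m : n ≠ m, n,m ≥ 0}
(A) {a^(2^n) : n ≥ 0}

(A) {a^(2^n) : n ≥ 0} requires the CFL pumping lemma.

- {a^n b^m : n ≠ m, n,m ≥ 0} is context-free (but not regular)
  • Can be shown non-regular with the regular pumping lemma
  • After pumping a's, we can make n = m

- {a^(2^n) : n ≥ 0} is NOT context-free
  • Requires the CFL pumping lemma to prove
  • Gaps between powers of 2 grow exponentially

The CFL pumping lemma is "stronger" in that it can prove non-membership
in the larger class of context-free languages.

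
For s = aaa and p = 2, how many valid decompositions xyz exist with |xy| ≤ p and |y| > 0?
3

For s = 'aaa' with pumping length p = 2:

Constraints: |xy| ≤ 2, |y| > 0

Valid decompositions (|xy| ≤ p, |y| ≥ 1):
  • x='', y='a', z='aa'
  • x='a', y='a', z='a'
  • x='', y='aa', z='a'

Total count: 3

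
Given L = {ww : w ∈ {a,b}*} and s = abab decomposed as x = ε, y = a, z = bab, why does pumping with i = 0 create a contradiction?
xy⁰z = bab ∉ L

Pumping with i = 0 replaces y = a by y⁰ = ε:
- Original: s = xyz = abab; abab splits into halves ab · ab, which are equal, so it is in L (w = ab)
- Pumped: xy⁰z = ε · ε · bab = bab
- bab has odd length 3, so it cannot be written as ww and is not in L

The pumping lemma would require xy⁰z ∈ L, so this decomposition yields a contradiction.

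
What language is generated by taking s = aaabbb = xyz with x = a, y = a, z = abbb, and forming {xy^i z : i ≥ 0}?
{xy^i z : i ≥ 0} = {a^(2+i) b^3 : i ≥ 0} = {aabbb, aaabbb, aaaabbb, ...}

With x = a, y = a, z = abbb: Starting with aaabbb and pumping the second 'a', we get strings with 2+i a's followed by 3 b's for i = 0, 1, 2, ...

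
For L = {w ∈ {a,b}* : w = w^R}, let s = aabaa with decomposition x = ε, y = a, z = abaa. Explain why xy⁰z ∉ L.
xy⁰z = abaa ∉ L

Pumping with i = 0 replaces y = a by y⁰ = ε:
- Original: s = xyz = aabaa; aabaa reversed is aabaa, the same string, so it is a palindrome and is in L
- Pumped: xy⁰z = ε · ε · abaa = abaa
- abaa reversed is aaba ≠ abaa, so it is not a palindrome and is not in L

The pumping lemma would require xy⁰z ∈ L, so this decomposition yields a contradiction.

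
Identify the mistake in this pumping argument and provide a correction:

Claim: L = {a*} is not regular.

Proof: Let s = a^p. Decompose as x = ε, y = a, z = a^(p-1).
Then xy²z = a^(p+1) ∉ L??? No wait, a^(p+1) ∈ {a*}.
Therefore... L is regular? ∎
Error: The proof attempts to show a*  is not regular, but a* IS regular!

Correction: a* is a regular language (recognized by a simple DFA with one accepting state and self-loop on 'a'). The pumping lemma can only prove non-regularity, not regularity. For regular languages, pumping always works.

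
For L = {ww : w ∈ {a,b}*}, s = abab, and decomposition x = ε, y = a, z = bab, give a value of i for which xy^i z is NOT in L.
i = 3

xy³z = ε · aaa · bab = aaabab; aaabab has length 6; its halves are aaa and bab, which differ, so it is not in L.
(Other choices also work, e.g. i = 0, 2; only i = 1 is guaranteed to stay in L since xy¹z = s.)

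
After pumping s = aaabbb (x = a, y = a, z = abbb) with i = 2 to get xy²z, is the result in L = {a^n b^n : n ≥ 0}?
No

xy²z = a · aa · abbb = aaaabbb.
aaaabbb has 4 a's and 3 b's; 4 ≠ 3, so it is not in L.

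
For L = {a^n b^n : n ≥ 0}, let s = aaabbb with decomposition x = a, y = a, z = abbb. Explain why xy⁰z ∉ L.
xy⁰z = aabbb ∉ L

Pumping with i = 0 replaces y = a by y⁰ = ε:
- Original: s = xyz = aaabbb; aaabbb = a^3 b^3 has equal counts (3 = 3), so it is in L
- Pumped: xy⁰z = a · ε · abbb = aabbb
- aabbb has 2 a's and 3 b's; 2 ≠ 3, so it is not in L

The pumping lemma would require xy⁰z ∈ L, so this decomposition yields a contradiction.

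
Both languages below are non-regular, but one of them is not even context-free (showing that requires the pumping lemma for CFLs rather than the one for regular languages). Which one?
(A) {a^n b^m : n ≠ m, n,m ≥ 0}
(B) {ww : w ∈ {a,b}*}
(B) {ww : w ∈ {a,b}*}

(B) {ww : w ∈ {a,b}*} requires the CFL pumping lemma.

- {a^n b^m : n ≠ m, n,m ≥ 0} is context-free (but not regular)
  • Can be shown non-regular with the regular pumping lemma
  • After pumping a's, we can make n = m

- {ww : w ∈ {a,b}*} is NOT context-free
  • Requires the CFL pumping lemma to prove
  • Cannot verify equality of two arbitrary substrings

The CFL pumping lemma is "stronger" in that it can prove non-membership
in the larger class of context-free languages.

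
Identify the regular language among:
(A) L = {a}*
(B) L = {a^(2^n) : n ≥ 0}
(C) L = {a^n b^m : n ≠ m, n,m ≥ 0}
(A) {a}*

(A) L = {a}* is regular.

This can be recognized by a finite automaton (DFA/NFA).
Regular expressions like {a}* define regular languages.

The other choices are not regular:
- {a^n b^m : n ≠ m, n,m ≥ 0}: After pumping a's, we can make n = m
- {a^(2^n) : n ≥ 0}: After pumping, length is no longer a power of 2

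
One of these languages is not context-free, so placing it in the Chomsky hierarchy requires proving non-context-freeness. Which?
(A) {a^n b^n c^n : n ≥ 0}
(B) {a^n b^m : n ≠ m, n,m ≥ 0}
(A) {a^n b^n c^n : n ≥ 0}

(A) {a^n b^n c^n : n ≥ 0} requires the CFL pumping lemma.

- {a^n b^m : n ≠ m, n,m ≥ 0} is context-free (but not regular)
  • Can be shown non-regular with the regular pumping lemma
  • After pumping a's, we can make n = m

- {a^n b^n c^n : n ≥ 0} is NOT context-free
  • Requires the CFL pumping lemma to prove
  • Cannot maintain three equal counts simultaneously

The CFL pumping lemma is "stronger" in that it can prove non-membership
in the larger class of context-free languages.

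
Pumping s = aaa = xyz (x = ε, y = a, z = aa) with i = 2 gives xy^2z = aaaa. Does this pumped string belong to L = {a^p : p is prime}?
No

xy²z = ε · aa · aa = aaaa.
aaaa has length 4 = 2 × 2, which is not prime, so it is not in L.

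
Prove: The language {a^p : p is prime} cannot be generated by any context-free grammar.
Assume for contradiction that L is context-free, and let p ≥ 1 be the pumping length given by the pumping lemma for CFLs.
Choose a prime q with q ≥ p and let s = a^q. Then s ∈ L and |s| = q ≥ p.
By the CFL pumping lemma, s = uvxyz for some u, v, x, y, z with |vxy| ≤ p, |vy| ≥ 1, and uv^i xy^i z ∈ L for every i ≥ 0.
All symbols are a's, so only lengths matter: let k = |vy|, with 1 ≤ k ≤ p. Then |uv^i xy^i z| = q + (i − 1)k.

Take i = q + 1: the length is q + qk = q(k + 1).
Both factors satisfy q ≥ 2 and k + 1 ≥ 2, so q(k + 1) is composite and uv^(q+1) xy^(q+1) z ∉ L.

This contradicts the CFL pumping lemma, which requires uv^i xy^i z ∈ L for all i ≥ 0.
Hence L = {a^p : p is prime} is not context-free. ∎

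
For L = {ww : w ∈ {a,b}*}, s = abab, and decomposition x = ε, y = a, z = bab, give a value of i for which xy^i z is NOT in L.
i = 2

xy²z = ε · aa · bab = aabab; aabab has odd length 5, so it cannot be written as ww and is not in L.
(Other choices also work, e.g. i = 0, 3; only i = 1 is guaranteed to stay in L since xy¹z = s.)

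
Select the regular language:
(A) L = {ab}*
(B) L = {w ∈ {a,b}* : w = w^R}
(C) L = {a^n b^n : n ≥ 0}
(A) {ab}*

(A) L = {ab}* is regular.

This can be recognized by a finite automaton (DFA/NFA).
Regular expressions like {ab}* define regular languages.

The other choices are not regular:
- {w ∈ {a,b}* : w = w^R}: After pumping, the string is no longer symmetric
- {a^n b^n : n ≥ 0}: After pumping, the number of a's and b's become unequal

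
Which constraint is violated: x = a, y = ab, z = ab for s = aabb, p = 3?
Violated: xyz = s

The decomposition x = a, y = ab, z = ab for s = aabb with p = 3
violates the constraint: xyz = s

xyz = 'a' + 'ab' + 'ab' = 'aabab' ≠ 'aabb' = s. The decomposition doesn't reconstruct s.

Pumping lemma constraints:
1. xyz = s (decomposition is valid)
2. |xy| ≤ p
3. |y| > 0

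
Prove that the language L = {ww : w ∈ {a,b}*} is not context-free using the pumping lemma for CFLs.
Assume for contradiction that L is context-free, and let p ≥ 1 be the pumping length given by the pumping lemma for CFLs.
Choose s = a^p b^p a^p b^p. Then s ∈ L (take w = a^p b^p) and |s| = 4p ≥ p.
By the CFL pumping lemma, s = uvxyz for some u, v, x, y, z with |vxy| ≤ p, |vy| ≥ 1, and uv^i xy^i z ∈ L for every i ≥ 0.

Write s as four blocks A₁ B₁ A₂ B₂ with A₁ = A₂ = a^p and B₁ = B₂ = b^p. Since |vxy| ≤ p, the window vxy lies inside at most two adjacent blocks. Take i = 0 and let t = uxz, so |t| = 4p − |vy| with 1 ≤ |vy| ≤ p. If |t| is odd, t ∉ L immediately, so assume |vy| is even (hence |vy| ≥ 2) and |t|/2 = 2p − |vy|/2, which satisfies p ≤ |t|/2 ≤ 2p − 1.

Case 1 (vxy inside A₁B₁): t = a^(p−j) b^(p−l) a^p b^p with j + l = |vy|. The second half of t has length < 2p, so it is a suffix of the trailing a^p b^p and ends in b; the first half is a^(p−j) b^(p−l) a^((j+l)/2), which ends in a because (j+l)/2 ≥ 1. The halves differ, so t ∉ L.

Case 2 (vxy inside B₁A₂, straddling the middle): t = a^p b^(p−j) a^(p−l) b^p with j + l = |vy|. If t = ww, then w is a prefix of t of length ≥ p, so w begins with a^p; and w is a suffix of t of length ≥ p, so w ends with b^p. That forces |w| ≥ 2p, contradicting |w| = |t|/2 ≤ 2p − 1. So t ∉ L.

Case 3 (vxy inside A₂B₂): t = a^p b^p a^(p−j) b^(p−l) with j + l = |vy|. The first half of t is a prefix of a^p b^p, so it begins with a; the second half is b^((j+l)/2) a^(p−j) b^(p−l), which begins with b. The halves differ, so t ∉ L.

In every case uv⁰xy⁰z = uxz ∉ L.

This contradicts the CFL pumping lemma, which requires uv^i xy^i z ∈ L for all i ≥ 0.
Hence L = {ww : w ∈ {a,b}*} is not context-free. ∎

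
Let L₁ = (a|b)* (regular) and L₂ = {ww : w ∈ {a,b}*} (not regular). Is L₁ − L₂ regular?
No — L₁ − L₂ is not regular.

L₁ − L₂ is the complement of {ww} within {a,b}*. If it were regular, its complement {ww} would be regular as well (regular languages are closed under complement) — contradiction. So L₁ − L₂ is not regular.

Note that the bare facts "L₁ regular, L₂ non-regular" do not settle the question by themselves: the closure of regular languages under ∪, ∩, complement and difference applies only when BOTH operands are regular. With a non-regular operand the result can come out regular or non-regular depending on the specific languages, so one has to work out L₁ − L₂ for this particular pair, as above.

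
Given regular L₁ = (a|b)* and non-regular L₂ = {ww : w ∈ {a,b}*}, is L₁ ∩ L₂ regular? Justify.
No — L₁ ∩ L₂ is not regular.

(a|b)* is all strings over {a,b}, so L₁ ∩ L₂ = {ww : w ∈ {a,b}*} = L₂ itself, which is not regular (pump s = a^p b a^p b).

Note that the bare facts "L₁ regular, L₂ non-regular" do not settle the question by themselves: the closure of regular languages under ∪, ∩, complement and difference applies only when BOTH operands are regular. With a non-regular operand the result can come out regular or non-regular depending on the specific languages, so one has to work out L₁ ∩ L₂ for this particular pair, as above.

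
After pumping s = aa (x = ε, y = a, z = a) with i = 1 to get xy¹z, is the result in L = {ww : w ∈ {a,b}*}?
Yes

xy¹z = ε · a · a = aa.
aa splits into halves a · a, which are equal, so it is in L (w = a).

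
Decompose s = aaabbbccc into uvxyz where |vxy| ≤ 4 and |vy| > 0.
u='aa', v='a', x='bb', y='b', z='ccc'

For s = aaabbbccc with pumping length p = 4:

One valid decomposition:
- u = 'aa'
- v = 'a'
- x = 'bb'
- y = 'b'
- z = 'ccc'

Verification:
- uvxyz = 'aa' + 'a' + 'bb' + 'b' + 'ccc' = aaabbbccc ✓
- |vxy| = |'abbb'| = 4 ≤ 4 ✓
- |vy| = |'ab'| = 2 > 0 ✓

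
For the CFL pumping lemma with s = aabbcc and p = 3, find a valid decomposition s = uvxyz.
u='aa', v='b', x='b', y='c', z='c'

For s = aabbcc with pumping length p = 3:

One valid decomposition:
- u = 'aa'
- v = 'b'
- x = 'b'
- y = 'c'
- z = 'c'

Verification:
- uvxyz = 'aa' + 'b' + 'b' + 'c' + 'c' = aabbcc ✓
- |vxy| = |'bbc'| = 3 ≤ 3 ✓
- |vy| = |'bc'| = 2 > 0 ✓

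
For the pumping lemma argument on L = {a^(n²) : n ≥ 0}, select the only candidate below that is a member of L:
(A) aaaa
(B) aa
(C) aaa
(A) aaaa

The pumping lemma is applied to a string s that lies in L, so first check membership of each option:
- (A) aaaa has length 4 = 2², a perfect square, so it is in L ✓
- (B) aa has length 2, strictly between 1² = 1 and 2² = 4, so it is not in L ✗
- (C) aaa has length 3, strictly between 1² = 1 and 2² = 4, so it is not in L ✗

Only (A) aaaa is in L, so it is the only candidate that could play the role of s.
(In a complete proof one picks s in terms of the pumping length p so that |s| ≥ p is guaranteed; a fixed string like aaaa illustrates the shape of such an s.)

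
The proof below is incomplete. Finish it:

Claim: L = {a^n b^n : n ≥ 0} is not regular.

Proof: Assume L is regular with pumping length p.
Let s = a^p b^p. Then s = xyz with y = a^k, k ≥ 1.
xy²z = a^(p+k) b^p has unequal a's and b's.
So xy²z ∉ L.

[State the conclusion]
This contradicts the pumping lemma for regular languages,
which guarantees xy^i z ∈ L for all i ≥ 0.

Since our assumption that L is regular leads to a contradiction,
we conclude that L = {a^n b^n : n ≥ 0} is NOT regular. ∎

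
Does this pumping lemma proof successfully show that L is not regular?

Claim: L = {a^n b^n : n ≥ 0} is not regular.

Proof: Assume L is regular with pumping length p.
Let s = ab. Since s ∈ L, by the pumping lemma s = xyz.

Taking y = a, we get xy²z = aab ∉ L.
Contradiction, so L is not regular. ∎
The proof is INCORRECT.

Error: The string s = ab may be shorter than p.
The pumping lemma only applies to strings with |s| ≥ p, and p is not under our control.
We must choose s in terms of p, e.g. s = a^p b^p, to ensure |s| ≥ p.
(The proof also fixes one particular y; a valid argument must handle every decomposition with |xy| ≤ p and |y| ≥ 1 — for s = a^p b^p this forces y = a^k, and then xy²z = a^(p+k) b^p ∉ L.)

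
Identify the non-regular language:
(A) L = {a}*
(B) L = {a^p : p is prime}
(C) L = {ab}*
(B) {a^p : p is prime}

(B) L = {a^p : p is prime} is NOT regular.

The pumping lemma can be used to prove this:
After pumping, the length becomes composite

The other languages are regular because they can be recognized by finite automata.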